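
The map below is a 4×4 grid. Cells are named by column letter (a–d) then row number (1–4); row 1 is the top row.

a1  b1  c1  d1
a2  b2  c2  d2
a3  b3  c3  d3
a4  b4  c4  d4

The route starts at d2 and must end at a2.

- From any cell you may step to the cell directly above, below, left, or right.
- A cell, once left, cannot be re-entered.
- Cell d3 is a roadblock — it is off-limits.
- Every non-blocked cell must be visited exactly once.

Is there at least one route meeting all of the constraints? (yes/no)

no

Cell d4 has only one open neighbour but is neither the start nor the goal, so a Hamiltonian route would have to both enter and leave it through the same neighbour — impossible without revisiting.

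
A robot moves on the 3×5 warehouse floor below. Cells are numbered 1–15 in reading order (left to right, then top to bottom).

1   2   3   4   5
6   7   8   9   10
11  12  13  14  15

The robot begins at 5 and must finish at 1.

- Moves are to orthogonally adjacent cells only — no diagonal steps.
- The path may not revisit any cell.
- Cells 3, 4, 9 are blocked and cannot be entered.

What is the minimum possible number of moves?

8

The Manhattan distance from 5 to 1 is |1−1| + |5−1| = 4, so at least 4 moves are needed.
That bound ignores the blocked cells. Measuring each leg by the fewest moves that actually steer around them (5→1: 8) raises the lower bound to 8.
A route of 8 moves exists: 5 → 10 → 15 → 14 → 13 → 8 → 7 → 2 → 1.
Since 8 matches that lower bound, it is optimal.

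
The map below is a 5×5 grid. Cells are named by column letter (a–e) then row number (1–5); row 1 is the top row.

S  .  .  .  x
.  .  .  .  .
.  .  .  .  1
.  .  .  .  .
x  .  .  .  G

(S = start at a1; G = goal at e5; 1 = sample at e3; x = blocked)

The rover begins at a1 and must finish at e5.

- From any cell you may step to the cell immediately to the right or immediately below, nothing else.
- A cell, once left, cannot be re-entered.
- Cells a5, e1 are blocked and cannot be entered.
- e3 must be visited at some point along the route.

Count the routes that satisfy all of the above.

14

A right/down-only route from a1 to e5 makes exactly 4 down-moves and 4 right-moves in some order.
With no other constraints that would be C(8,4) = 70 routes.
Split at e3 and multiply the segment counts (each segment already excludes blocked cells): a1→e3: 14; e3→e5: 1; product = 14.
That gives 14 routes.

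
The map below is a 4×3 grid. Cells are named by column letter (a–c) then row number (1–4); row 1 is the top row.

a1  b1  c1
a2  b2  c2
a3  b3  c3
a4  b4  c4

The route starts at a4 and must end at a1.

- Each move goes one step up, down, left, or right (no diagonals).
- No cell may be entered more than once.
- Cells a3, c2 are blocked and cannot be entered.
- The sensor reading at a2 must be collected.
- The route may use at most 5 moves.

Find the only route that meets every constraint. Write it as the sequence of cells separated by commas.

The 5-move cap with required stops at a2 leaves no slack for detours.
Route from a4: right to b4, 2× up (reaching b2), left to a2, up to a1 — 5 moves in all.
Check: all required cells visited; 5 ≤ 5 moves.

a4, b4, b3, b2, a2, a1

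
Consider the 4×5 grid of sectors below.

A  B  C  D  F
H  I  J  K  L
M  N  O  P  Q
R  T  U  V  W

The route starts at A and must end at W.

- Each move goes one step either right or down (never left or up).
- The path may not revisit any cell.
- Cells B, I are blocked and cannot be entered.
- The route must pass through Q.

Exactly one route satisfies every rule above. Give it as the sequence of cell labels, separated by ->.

A -> H -> M -> N -> O -> P -> Q -> W

Moves only go right or down, so the column and row indices never decrease.
Route from A: down 2 to M, right 4 to Q, down 1 to W — 7 moves in all.
Check: all required cells visited.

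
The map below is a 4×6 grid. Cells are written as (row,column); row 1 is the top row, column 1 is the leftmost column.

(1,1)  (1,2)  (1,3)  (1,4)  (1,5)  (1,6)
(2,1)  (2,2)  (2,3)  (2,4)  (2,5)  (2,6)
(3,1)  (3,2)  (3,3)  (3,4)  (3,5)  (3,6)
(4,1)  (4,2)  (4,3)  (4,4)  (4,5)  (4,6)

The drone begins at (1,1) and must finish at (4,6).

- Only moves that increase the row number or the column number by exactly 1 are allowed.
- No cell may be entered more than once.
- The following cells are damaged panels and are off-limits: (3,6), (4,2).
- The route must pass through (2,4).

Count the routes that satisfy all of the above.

12

A right/down-only route from (1,1) to (4,6) makes exactly 3 down-moves and 5 right-moves in some order.
With no other constraints that would be C(8,3) = 56 routes.
Split at (2,4) and multiply the segment counts (each segment already excludes blocked cells): (1,1)→(2,4): 4; (2,4)→(4,6): 3; product = 12.
That gives 12 routes.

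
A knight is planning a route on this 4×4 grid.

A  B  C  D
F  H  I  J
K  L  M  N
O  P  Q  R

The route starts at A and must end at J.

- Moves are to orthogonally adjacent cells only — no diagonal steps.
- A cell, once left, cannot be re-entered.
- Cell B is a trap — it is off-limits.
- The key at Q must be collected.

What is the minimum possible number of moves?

Any route passes through Q somewhere between A and J. Summing Manhattan distances along the two legs (A → Q → J) gives a lower bound of 5 + 3 = 8 moves.
A route of 8 moves achieves this: A → F → K → O → P → Q → M → I → J.
Since 8 matches the lower bound, it is optimal.

8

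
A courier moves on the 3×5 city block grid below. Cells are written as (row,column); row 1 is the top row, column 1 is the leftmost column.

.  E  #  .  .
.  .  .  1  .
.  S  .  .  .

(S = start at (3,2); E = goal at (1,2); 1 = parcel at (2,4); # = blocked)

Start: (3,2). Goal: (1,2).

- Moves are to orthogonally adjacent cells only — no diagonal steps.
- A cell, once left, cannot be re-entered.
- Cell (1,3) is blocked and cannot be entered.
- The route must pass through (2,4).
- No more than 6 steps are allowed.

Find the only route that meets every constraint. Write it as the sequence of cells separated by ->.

Any route must reach (2,4) and still end at (1,2) within 6 moves, so the order of the required stops is forced.
Route from (3,2): right 2 to (3,4), up 1 to (2,4), left 2 to (2,2), up 1 to (1,2) — 6 moves in all.
Check: all required cells visited; 6 ≤ 6 moves.

(3,2) -> (3,3) -> (3,4) -> (2,4) -> (2,3) -> (2,2) -> (1,2)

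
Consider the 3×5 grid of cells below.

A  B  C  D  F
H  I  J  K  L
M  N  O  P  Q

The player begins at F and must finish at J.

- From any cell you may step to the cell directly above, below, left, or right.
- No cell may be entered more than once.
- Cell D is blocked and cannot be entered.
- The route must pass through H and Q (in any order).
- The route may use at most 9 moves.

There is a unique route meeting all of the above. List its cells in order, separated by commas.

F, L, Q, P, O, N, M, H, I, J

The 9-move cap with required stops at H, Q leaves no slack for detours.
Route from F: down 2 to Q, left 4 to M, up 1 to H, right 2 to J — 9 moves in all.
Check: all required cells visited; 9 ≤ 9 moves.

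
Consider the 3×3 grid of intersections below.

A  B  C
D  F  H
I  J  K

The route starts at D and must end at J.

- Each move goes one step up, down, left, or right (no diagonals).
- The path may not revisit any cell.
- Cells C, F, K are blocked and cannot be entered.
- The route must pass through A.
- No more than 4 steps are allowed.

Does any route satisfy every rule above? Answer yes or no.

Every way from A onward to J runs back through D, which the route has already used — so it cannot be completed without a revisit.

no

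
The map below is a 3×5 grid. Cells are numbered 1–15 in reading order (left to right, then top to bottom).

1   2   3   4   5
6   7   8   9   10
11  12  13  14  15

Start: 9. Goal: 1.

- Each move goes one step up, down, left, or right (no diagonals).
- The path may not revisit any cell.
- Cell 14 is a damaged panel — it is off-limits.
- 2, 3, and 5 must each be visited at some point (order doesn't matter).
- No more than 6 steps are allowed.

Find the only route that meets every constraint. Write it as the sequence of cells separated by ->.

9 -> 10 -> 5 -> 4 -> 3 -> 2 -> 1

The 6-move cap with required stops at 2, 3, 5 leaves no slack for detours.
Route from 9: right to 10, up to 5, 4× left (reaching 1) — 6 moves in all.
Check: all required cells visited; 6 ≤ 6 moves.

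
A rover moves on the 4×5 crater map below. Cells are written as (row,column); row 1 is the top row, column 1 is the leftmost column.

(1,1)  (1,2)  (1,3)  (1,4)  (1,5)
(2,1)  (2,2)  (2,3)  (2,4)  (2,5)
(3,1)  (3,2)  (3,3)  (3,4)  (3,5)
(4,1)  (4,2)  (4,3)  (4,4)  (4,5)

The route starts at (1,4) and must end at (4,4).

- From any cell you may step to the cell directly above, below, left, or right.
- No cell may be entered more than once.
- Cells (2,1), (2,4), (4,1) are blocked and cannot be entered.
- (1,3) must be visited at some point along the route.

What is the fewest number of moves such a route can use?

5

Any route passes through (1,3) somewhere between (1,4) and (4,4). Summing Manhattan distances along the two legs ((1,4) → (1,3) → (4,4)) gives a lower bound of 1 + 4 = 5 moves.
A route of 5 moves achieves this: (1,4) → (1,3) → (2,3) → (3,3) → (4,3) → (4,4).
Since 5 matches the lower bound, it is optimal.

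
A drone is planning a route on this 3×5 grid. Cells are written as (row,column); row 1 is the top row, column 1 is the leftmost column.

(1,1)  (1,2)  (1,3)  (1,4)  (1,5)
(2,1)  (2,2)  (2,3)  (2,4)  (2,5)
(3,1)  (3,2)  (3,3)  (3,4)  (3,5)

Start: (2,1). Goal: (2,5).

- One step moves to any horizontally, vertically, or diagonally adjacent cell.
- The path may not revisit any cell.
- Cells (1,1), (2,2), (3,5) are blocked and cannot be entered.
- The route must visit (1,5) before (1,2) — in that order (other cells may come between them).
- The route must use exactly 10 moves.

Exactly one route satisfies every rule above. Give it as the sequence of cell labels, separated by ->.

(2,1) -> (3,2) -> (3,3) -> (2,4) -> (1,5) -> (1,4) -> (1,3) -> (1,2) -> (2,3) -> (3,4) -> (2,5)

The waypoints must appear in the order (1,5), (1,2), with no cell reused.
Route from (2,1): down-right 1 to (3,2), right 1 to (3,3), up-right 2 to (1,5), left 3 to (1,2), down-right 2 to (3,4), up-right 1 to (2,5) — 10 moves in all.
Check: order respected ((1,5) at step 4, (1,2) at step 7); 10 moves as required.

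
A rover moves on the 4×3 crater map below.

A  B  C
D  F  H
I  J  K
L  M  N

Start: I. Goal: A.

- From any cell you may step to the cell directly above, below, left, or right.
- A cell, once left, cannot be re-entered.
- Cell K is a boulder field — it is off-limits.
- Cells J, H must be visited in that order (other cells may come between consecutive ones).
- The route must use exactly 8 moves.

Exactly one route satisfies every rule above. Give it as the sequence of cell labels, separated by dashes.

The waypoints must appear in the order J, H, with no cell reused.
Route from I: down 1 to L, right 1 to M, up 2 to F, right 1 to H, up 1 to C, left 2 to A — 8 moves in all.
Check: order respected (J at step 3, H at step 5); 8 moves as required.

I - L - M - J - F - H - C - B - A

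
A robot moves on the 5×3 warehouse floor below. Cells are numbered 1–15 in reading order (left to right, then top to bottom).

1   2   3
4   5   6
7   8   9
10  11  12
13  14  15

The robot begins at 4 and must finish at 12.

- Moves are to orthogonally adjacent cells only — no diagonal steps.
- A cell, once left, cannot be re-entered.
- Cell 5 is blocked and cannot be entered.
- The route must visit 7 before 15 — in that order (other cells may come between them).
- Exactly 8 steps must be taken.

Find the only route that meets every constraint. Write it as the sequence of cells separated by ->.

The waypoints must appear in the order 7, 15, with no cell reused.
Route from 4: down 1 to 7, right 1 to 8, down 1 to 11, left 1 to 10, down 1 to 13, right 2 to 15, up 1 to 12 — 8 moves in all.
Check: order respected (7 at step 1, 15 at step 7); 8 moves as required.

4 -> 7 -> 8 -> 11 -> 10 -> 13 -> 14 -> 15 -> 12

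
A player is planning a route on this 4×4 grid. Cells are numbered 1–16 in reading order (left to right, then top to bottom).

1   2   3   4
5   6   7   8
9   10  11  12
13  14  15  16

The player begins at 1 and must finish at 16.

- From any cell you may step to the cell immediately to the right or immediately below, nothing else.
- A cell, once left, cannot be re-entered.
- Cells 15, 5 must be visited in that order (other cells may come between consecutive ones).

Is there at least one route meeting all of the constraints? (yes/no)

5 lies above 15, so going from 15 to 5 would need an upward move — but moves only go right/down, so 15 cannot be visited before 5.

no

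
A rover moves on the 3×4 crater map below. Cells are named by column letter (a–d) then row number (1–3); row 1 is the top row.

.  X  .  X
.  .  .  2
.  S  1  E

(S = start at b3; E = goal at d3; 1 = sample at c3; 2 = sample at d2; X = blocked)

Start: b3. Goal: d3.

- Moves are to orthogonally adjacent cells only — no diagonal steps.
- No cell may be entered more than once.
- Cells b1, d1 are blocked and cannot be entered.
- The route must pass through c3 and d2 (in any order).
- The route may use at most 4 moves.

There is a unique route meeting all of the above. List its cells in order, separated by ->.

Any route must reach c3 and d2 and still end at d3 within 4 moves, so the order of the required stops is forced.
Route from b3: right 1 to c3, up 1 to c2, right 1 to d2, down 1 to d3 — 4 moves in all.
Check: all required cells visited; 4 ≤ 4 moves.

b3 -> c3 -> c2 -> d2 -> d3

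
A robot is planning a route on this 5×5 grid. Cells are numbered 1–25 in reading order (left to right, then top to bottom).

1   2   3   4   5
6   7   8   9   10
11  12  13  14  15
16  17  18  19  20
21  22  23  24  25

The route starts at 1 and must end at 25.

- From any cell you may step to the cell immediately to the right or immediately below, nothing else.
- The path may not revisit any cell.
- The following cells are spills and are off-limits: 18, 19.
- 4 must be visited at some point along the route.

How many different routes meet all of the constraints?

3

A right/down-only route from 1 to 25 makes exactly 4 down-moves and 4 right-moves in some order.
With no other constraints that would be C(8,4) = 70 routes.
Split at 4 and multiply the segment counts (each segment already excludes blocked cells): 1→4: 1; 4→25: 3; product = 3.
That gives 3 routes.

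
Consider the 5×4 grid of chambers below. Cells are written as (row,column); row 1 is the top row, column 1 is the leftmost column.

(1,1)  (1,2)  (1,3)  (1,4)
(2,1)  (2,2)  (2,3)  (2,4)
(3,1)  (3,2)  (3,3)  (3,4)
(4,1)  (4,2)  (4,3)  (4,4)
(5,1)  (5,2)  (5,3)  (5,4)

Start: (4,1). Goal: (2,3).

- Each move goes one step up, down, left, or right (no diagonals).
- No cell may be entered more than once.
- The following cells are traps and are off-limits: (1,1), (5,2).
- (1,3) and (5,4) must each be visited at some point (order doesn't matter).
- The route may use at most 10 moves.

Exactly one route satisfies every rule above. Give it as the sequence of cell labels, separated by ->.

(4,1) -> (4,2) -> (4,3) -> (5,3) -> (5,4) -> (4,4) -> (3,4) -> (2,4) -> (1,4) -> (1,3) -> (2,3)

Any route must reach (1,3) and (5,4) and still end at (2,3) within 10 moves, so the order of the required stops is forced.
Route from (4,1): right 2 to (4,3), down 1 to (5,3), right 1 to (5,4), up 4 to (1,4), left 1 to (1,3), down 1 to (2,3) — 10 moves in all.
Check: all required cells visited; 10 ≤ 10 moves.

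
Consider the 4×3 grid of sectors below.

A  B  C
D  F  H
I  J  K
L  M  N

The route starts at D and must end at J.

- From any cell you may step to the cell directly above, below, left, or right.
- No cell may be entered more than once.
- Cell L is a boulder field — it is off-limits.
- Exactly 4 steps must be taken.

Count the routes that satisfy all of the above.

Need simple routes of exactly 4 moves from D to J (Manhattan distance 2, so 1 moves are spent on a detour and 1 undoing it).
Enumerating: D A B F J | D F H K J.
That gives 2 routes.

2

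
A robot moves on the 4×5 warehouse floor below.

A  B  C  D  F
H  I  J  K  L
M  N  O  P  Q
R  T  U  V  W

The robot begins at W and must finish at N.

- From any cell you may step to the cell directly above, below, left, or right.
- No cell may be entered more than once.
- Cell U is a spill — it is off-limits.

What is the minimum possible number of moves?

The Manhattan distance from W to N is |4−3| + |5−2| = 4, so at least 4 moves are needed.
A route of 4 moves achieves this: W → Q → P → O → N.
Since 4 matches the lower bound, it is optimal.

4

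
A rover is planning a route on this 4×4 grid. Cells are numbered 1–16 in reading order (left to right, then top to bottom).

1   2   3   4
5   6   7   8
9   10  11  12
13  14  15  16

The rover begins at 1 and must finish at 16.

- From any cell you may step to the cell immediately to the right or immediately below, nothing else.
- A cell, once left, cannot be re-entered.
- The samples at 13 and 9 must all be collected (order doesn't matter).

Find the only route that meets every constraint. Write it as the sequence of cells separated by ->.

Moves only go right or down, so the column and row indices never decrease.
Route from 1: 3× down (reaching 13), 3× right (reaching 16) — 6 moves in all.
Check: all required cells visited.

1 -> 5 -> 9 -> 13 -> 14 -> 15 -> 16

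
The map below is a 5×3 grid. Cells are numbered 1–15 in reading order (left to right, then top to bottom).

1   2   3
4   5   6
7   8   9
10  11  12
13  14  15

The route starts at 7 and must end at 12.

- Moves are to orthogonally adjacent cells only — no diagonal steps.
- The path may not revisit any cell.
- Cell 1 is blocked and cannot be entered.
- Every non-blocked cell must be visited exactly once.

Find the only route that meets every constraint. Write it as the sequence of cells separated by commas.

7, 4, 5, 2, 3, 6, 9, 8, 11, 10, 13, 14, 15, 12

Need to visit all 14 open cells exactly once, starting at 7 and ending at 12.
Route from 7: up to 4, right to 5, up to 2, right to 3, 2× down (reaching 9), left to 8, down to 11, left to 10, down to 13, 2× right (reaching 15), up to 12 — 13 moves in all.
Check: all 14 open cells covered.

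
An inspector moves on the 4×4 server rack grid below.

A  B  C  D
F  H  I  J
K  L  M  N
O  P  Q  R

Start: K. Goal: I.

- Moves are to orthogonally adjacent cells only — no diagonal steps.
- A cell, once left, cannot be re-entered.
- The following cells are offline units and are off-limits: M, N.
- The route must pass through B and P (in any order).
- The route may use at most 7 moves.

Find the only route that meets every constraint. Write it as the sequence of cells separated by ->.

The 7-move cap with required stops at B, P leaves no slack for detours.
Route from K: down to O, right to P, 3× up (reaching B), right to C, down to I — 7 moves in all.
Check: all required cells visited; 7 ≤ 7 moves.

K -> O -> P -> L -> H -> B -> C -> I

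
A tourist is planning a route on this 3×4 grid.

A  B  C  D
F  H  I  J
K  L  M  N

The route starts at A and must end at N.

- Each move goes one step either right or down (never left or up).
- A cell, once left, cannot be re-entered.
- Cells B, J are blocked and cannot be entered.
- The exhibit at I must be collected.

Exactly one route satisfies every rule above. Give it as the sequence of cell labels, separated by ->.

A -> F -> H -> I -> M -> N

Moves only go right or down, so the column and row indices never decrease.
Route from A: down to F, 2× right (reaching I), down to M, right to N — 5 moves in all.
Check: all required cells visited.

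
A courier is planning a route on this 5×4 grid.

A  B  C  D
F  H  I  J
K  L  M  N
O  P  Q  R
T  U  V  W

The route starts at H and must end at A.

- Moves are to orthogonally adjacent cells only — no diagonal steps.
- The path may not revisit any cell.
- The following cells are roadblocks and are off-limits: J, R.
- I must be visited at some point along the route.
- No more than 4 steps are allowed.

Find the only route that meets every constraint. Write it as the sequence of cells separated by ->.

The budget equals the shortest possible length, so every move has to be on a shortest route through the required cells.
Route from H: right 1 to I, up 1 to C, left 2 to A — 4 moves in all.
Check: all required cells visited; 4 ≤ 4 moves.

H -> I -> C -> B -> A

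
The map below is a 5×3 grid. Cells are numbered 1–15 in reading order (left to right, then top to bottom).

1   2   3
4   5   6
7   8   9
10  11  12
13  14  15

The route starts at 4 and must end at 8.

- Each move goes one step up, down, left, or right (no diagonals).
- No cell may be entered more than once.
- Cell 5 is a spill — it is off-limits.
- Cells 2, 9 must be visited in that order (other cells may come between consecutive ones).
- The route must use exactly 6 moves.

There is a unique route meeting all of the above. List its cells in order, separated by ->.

The waypoints must appear in the order 2, 9, with no cell reused.
Route from 4: up 1 to 1, right 2 to 3, down 2 to 9, left 1 to 8 — 6 moves in all.
Check: order respected (2 at step 2, 9 at step 5); 6 moves as required.

4 -> 1 -> 2 -> 3 -> 6 -> 9 -> 8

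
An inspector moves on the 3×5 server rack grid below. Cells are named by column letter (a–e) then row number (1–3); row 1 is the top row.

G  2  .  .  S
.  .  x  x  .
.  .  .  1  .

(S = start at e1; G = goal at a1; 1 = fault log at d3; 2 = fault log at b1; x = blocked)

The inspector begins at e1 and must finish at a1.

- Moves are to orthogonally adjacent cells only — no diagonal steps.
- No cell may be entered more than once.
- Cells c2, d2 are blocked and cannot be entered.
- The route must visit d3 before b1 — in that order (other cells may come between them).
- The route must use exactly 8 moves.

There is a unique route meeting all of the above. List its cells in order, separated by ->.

e1 -> e2 -> e3 -> d3 -> c3 -> b3 -> b2 -> b1 -> a1

The waypoints must appear in the order d3, b1, with no cell reused.
Route from e1: 2× down (reaching e3), 3× left (reaching b3), 2× up (reaching b1), left to a1 — 8 moves in all.
Check: order respected (1 at step 3, 2 at step 7); 8 moves as required.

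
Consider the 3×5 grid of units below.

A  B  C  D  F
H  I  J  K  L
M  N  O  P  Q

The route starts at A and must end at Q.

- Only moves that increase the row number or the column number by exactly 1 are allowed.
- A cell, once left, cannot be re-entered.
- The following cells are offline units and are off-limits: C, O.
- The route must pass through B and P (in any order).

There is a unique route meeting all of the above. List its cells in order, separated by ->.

A -> B -> I -> J -> K -> P -> Q

Moves only go right or down, so the column and row indices never decrease.
Route from A: right to B, down to I, 2× right (reaching K), down to P, right to Q — 6 moves in all.
Check: all required cells visited.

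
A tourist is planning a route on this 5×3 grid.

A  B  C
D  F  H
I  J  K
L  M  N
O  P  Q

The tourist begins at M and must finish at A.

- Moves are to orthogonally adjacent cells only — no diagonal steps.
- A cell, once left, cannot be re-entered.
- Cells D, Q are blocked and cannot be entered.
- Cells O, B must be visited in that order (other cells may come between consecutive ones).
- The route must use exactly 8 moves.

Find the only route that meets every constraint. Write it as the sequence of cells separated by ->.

The waypoints must appear in the order O, B, with no cell reused.
Route from M: down to P, left to O, 2× up (reaching I), right to J, 2× up (reaching B), left to A — 8 moves in all.
Check: order respected (O at step 2, B at step 7); 8 moves as required.

M -> P -> O -> L -> I -> J -> F -> B -> A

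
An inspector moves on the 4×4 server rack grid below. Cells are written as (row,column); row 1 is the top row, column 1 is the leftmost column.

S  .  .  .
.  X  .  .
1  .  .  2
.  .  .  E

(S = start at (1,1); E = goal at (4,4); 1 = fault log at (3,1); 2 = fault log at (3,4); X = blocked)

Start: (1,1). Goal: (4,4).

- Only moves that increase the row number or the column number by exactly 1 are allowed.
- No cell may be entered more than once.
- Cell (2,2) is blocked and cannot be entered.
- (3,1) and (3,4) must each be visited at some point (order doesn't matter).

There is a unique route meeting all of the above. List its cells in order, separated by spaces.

Moves only go right or down, so the column and row indices never decrease.
Route from (1,1): down 2 to (3,1), right 3 to (3,4), down 1 to (4,4) — 6 moves in all.
Check: all required cells visited.

(1,1) (2,1) (3,1) (3,2) (3,3) (3,4) (4,4)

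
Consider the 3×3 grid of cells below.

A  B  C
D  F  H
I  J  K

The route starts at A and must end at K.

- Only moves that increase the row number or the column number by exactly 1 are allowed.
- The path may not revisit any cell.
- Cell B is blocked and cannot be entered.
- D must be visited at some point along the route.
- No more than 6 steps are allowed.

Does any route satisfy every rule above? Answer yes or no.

yes

One route that works: A → D → I → J → K.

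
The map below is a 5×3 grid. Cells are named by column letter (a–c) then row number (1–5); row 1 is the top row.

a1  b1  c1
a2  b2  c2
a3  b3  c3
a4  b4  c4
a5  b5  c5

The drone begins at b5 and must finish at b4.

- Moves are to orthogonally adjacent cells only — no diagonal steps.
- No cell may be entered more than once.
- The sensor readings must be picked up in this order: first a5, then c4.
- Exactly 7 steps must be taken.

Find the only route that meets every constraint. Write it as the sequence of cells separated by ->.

The waypoints must appear in the order a5, c4, with no cell reused.
Route from b5: left to a5, 2× up (reaching a3), 2× right (reaching c3), down to c4, left to b4 — 7 moves in all.
Check: order respected (a5 at step 1, c4 at step 6); 7 moves as required.

b5 -> a5 -> a4 -> a3 -> b3 -> c3 -> c4 -> b4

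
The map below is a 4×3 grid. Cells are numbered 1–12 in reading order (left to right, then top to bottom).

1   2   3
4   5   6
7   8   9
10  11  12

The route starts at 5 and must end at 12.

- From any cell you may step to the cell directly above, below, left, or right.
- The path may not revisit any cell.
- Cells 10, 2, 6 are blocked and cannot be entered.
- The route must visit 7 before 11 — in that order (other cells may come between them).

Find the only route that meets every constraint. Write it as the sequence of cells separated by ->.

5 -> 4 -> 7 -> 8 -> 11 -> 12

The waypoints must appear in the order 7, 11, with no cell reused.
Route from 5: left to 4, down to 7, right to 8, down to 11, right to 12 — 5 moves in all.
Check: order respected (7 at step 2, 11 at step 4).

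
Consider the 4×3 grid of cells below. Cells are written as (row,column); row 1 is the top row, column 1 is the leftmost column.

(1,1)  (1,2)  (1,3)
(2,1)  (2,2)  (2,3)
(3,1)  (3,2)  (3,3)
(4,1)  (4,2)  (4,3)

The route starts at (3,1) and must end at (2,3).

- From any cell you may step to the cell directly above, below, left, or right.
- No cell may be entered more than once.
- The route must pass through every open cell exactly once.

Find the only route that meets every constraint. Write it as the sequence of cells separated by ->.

(3,1) -> (4,1) -> (4,2) -> (4,3) -> (3,3) -> (3,2) -> (2,2) -> (2,1) -> (1,1) -> (1,2) -> (1,3) -> (2,3)

Need to visit all 12 open cells exactly once, starting at (3,1) and ending at (2,3).
Cell (1,3) has only two open neighbours ((2,3) and (1,2)), so the path must pass straight through it: one of those is the cell it's entered from and the other is where it exits.
Route from (3,1): down to (4,1), 2× right (reaching (4,3)), up to (3,3), left to (3,2), up to (2,2), left to (2,1), up to (1,1), 2× right (reaching (1,3)), down to (2,3) — 11 moves in all.
Check: all 12 open cells covered.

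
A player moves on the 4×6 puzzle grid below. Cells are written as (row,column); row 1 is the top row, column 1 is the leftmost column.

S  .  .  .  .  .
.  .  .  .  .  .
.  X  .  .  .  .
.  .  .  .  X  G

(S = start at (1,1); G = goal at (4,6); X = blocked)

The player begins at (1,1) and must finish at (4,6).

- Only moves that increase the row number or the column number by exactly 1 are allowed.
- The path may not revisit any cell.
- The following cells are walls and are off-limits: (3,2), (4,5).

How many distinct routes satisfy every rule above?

A right/down-only route from (1,1) to (4,6) makes exactly 3 down-moves and 5 right-moves in some order.
With no other constraints that would be C(8,3) = 56 routes.
Subtract routes through each blocked cell (inclusion–exclusion for overlaps): − through (3,2): 15 − through (4,5): 35 + through (3,2)&(4,5): 12 → 18.
That gives 18 routes.

18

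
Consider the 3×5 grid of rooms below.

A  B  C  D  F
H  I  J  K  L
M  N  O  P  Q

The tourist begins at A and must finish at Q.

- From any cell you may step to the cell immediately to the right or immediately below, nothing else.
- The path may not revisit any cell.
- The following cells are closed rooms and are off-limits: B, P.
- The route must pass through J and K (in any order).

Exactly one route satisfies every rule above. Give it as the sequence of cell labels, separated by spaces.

A H I J K L Q

Moves only go right or down, so the column and row indices never decrease.
Route from A: down to H, 4× right (reaching L), down to Q — 6 moves in all.
Check: all required cells visited.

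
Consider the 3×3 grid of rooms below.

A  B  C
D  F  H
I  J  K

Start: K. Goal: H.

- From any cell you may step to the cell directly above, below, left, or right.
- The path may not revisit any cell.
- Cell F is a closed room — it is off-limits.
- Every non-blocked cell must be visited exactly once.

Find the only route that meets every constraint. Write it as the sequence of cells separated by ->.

K -> J -> I -> D -> A -> B -> C -> H

Need to visit all 8 open cells exactly once, starting at K and ending at H.
Cell J has only two open neighbours (I and K), so the path must pass straight through it: one of those is the cell it's entered from and the other is where it exits.
Route from K: 2× left (reaching I), 2× up (reaching A), 2× right (reaching C), down to H — 7 moves in all.
Check: all 8 open cells covered.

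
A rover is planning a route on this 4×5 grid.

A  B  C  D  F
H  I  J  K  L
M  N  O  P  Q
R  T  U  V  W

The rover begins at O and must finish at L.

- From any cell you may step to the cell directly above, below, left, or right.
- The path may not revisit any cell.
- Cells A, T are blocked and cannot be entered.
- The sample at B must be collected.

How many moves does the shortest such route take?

7

Any route passes through B somewhere between O and L. Summing Manhattan distances along the two legs (O → B → L) gives a lower bound of 3 + 4 = 7 moves.
A route of 7 moves achieves this: O → J → I → B → C → D → K → L.
Since 7 matches the lower bound, it is optimal.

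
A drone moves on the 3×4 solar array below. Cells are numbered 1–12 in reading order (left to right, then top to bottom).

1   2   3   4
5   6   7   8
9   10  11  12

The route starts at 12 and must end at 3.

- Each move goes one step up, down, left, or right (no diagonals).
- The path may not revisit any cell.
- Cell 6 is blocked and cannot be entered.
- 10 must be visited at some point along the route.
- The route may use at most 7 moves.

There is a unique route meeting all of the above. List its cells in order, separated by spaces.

12 11 10 9 5 1 2 3

The budget equals the shortest possible length, so every move has to be on a shortest route through the required cells.
Route from 12: 3× left (reaching 9), 2× up (reaching 1), 2× right (reaching 3) — 7 moves in all.
Check: all required cells visited; 7 ≤ 7 moves.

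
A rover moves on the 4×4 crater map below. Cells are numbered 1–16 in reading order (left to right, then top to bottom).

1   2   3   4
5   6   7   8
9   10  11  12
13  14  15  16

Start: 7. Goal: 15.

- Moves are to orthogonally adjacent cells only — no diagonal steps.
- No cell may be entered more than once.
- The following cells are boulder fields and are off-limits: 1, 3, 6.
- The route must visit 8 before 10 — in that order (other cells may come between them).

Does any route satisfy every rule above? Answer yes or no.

One route that works: 7 → 8 → 12 → 11 → 10 → 14 → 15.

yes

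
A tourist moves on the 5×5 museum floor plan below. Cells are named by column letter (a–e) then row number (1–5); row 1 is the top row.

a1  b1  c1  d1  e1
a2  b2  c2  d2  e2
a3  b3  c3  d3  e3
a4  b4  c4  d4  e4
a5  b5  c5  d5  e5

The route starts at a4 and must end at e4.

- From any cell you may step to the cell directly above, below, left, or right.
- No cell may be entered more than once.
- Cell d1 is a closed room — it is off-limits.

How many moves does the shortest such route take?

The Manhattan distance from a4 to e4 is |4−4| + |1−5| = 4, so at least 4 moves are needed.
A route of 4 moves achieves this: a4 → b4 → c4 → d4 → e4.
Since 4 matches the lower bound, it is optimal.

4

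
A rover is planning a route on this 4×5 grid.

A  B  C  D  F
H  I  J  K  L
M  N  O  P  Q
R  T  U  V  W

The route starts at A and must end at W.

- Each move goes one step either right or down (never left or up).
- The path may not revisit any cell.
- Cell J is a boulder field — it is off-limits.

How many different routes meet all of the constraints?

17

A right/down-only route from A to W makes exactly 3 down-moves and 4 right-moves in some order.
With no other constraints that would be C(7,3) = 35 routes.
Subtract routes through each blocked cell (inclusion–exclusion for overlaps): − through J: 18 → 17.
That gives 17 routes.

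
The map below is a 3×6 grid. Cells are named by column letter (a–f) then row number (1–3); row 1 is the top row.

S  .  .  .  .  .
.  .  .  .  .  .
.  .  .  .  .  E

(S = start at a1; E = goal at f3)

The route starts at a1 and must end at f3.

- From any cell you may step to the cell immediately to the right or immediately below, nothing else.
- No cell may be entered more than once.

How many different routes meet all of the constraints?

21

A right/down-only route from a1 to f3 makes exactly 2 down-moves and 5 right-moves in some order.
With no other constraints that would be C(7,2) = 21 routes.
That gives 21 routes.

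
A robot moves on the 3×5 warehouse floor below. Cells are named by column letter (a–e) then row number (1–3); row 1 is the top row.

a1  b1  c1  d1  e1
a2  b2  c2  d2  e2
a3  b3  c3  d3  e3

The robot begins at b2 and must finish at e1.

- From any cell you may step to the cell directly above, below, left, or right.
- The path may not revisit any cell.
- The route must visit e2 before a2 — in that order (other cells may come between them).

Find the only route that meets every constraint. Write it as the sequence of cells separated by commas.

The waypoints must appear in the order e2, a2, with no cell reused.
Route from b2: 3× right (reaching e2), down to e3, 4× left (reaching a3), 2× up (reaching a1), 4× right (reaching e1) — 14 moves in all.
Check: order respected (e2 at step 3, a2 at step 9).

b2, c2, d2, e2, e3, d3, c3, b3, a3, a2, a1, b1, c1, d1, e1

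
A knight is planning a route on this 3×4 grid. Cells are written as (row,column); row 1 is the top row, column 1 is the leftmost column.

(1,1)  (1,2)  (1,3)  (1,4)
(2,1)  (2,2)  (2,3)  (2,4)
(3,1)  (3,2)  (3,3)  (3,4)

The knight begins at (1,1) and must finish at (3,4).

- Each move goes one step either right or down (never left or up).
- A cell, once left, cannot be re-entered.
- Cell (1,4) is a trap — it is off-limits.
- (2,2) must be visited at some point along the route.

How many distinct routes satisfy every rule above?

A right/down-only route from (1,1) to (3,4) makes exactly 2 down-moves and 3 right-moves in some order.
With no other constraints that would be C(5,2) = 10 routes.
Split at (2,2) and multiply the segment counts (each segment already excludes blocked cells): (1,1)→(2,2): 2; (2,2)→(3,4): 3; product = 6.
That gives 6 routes.

6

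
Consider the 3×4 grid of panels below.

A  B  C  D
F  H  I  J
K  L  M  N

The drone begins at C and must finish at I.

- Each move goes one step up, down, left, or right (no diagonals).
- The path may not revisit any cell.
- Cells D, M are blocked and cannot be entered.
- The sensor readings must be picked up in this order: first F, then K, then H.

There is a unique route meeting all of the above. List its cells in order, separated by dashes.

C - B - A - F - K - L - H - I

The waypoints must appear in the order F, K, H, with no cell reused.
Route from C: left 2 to A, down 2 to K, right 1 to L, up 1 to H, right 1 to I — 7 moves in all.
Check: order respected (F at step 3, K at step 4, H at step 6).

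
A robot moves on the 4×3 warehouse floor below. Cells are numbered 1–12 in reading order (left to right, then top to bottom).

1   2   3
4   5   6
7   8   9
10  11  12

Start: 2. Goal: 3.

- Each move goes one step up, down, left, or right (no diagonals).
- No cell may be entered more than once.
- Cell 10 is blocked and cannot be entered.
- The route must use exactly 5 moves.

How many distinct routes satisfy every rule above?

Need simple routes of exactly 5 moves from 2 to 3 (Manhattan distance 1, so 2 moves are spent on a detour and 2 undoing it).
Enumerating: 2 5 8 9 6 3 | 2 1 4 5 6 3.
That gives 2 routes.

2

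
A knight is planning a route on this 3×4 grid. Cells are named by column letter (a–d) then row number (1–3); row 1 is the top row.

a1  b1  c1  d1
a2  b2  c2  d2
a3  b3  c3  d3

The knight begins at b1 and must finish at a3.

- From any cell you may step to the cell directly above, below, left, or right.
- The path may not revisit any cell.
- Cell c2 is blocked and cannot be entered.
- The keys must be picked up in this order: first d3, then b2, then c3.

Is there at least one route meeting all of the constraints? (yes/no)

Ignoring the required order, 1 revisit-free route from b1 to a3 passes through all of d3, b2, and c3; the waypoint orders that occur are d3 → c3 → b2 (1) — never d3 → b2 → c3.

no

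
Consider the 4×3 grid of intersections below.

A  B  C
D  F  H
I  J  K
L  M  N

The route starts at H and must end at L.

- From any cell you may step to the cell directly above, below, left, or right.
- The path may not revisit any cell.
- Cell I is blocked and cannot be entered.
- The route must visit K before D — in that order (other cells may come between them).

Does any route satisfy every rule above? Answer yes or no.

Ignoring the required order, 1 revisit-free route from H to L passes through all of K and D; the waypoint orders that occur are D → K (1) — never K → D.

no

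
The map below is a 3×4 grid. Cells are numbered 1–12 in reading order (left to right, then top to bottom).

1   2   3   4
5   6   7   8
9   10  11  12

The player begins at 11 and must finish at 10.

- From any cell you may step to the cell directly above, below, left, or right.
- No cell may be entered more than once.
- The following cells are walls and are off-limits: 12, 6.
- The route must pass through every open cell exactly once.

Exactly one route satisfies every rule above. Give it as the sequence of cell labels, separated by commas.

Need to visit all 10 open cells exactly once, starting at 11 and ending at 10.
Route from 11: up 1 to 7, right 1 to 8, up 1 to 4, left 3 to 1, down 2 to 9, right 1 to 10 — 9 moves in all.
Check: all 10 open cells covered.

11, 7, 8, 4, 3, 2, 1, 5, 9, 10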